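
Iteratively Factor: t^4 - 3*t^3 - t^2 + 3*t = (t - 1)*(t^3 - 2*t^2 - 3*t) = (t - 1)*(t + 1)*(t^2 - 3*t) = t*(t - 1)*(t + 1)*(t - 3)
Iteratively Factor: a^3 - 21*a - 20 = (a - 5)*(a^2 + 5*a + 4) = (a - 5)*(a + 4)*(a + 1)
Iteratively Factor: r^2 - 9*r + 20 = (r - 5)*(r - 4)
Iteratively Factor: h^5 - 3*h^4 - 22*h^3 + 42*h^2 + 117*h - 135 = (h - 1)*(h^4 - 2*h^3 - 24*h^2 + 18*h + 135) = (h - 1)*(h + 3)*(h^3 - 5*h^2 - 9*h + 45) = (h - 1)*(h + 3)^2*(h^2 - 8*h + 15) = (h - 5)*(h - 1)*(h + 3)^2*(h - 3)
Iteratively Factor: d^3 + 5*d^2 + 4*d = (d + 1)*(d^2 + 4*d) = d*(d + 1)*(d + 4)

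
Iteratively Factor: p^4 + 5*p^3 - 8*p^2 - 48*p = (p + 4)*(p^3 + p^2 - 12*p) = (p - 3)*(p + 4)*(p^2 + 4*p) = p*(p - 3)*(p + 4)*(p + 4)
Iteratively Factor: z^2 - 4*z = (z - 4)*(z)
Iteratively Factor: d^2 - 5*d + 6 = (d - 2)*(d - 3)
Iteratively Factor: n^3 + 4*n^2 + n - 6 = (n + 2)*(n^2 + 2*n - 3) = (n + 2)*(n + 3)*(n - 1)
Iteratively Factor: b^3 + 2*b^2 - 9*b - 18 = (b - 3)*(b^2 + 5*b + 6) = (b - 3)*(b + 3)*(b + 2)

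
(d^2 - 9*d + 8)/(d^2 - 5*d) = (d^2 - 9*d + 8)/(d*(d - 5))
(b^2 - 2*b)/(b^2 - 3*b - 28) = b*(2 - b)/(-b^2 + 3*b + 28)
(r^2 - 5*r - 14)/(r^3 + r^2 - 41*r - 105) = (r + 2)/(r^2 + 8*r + 15)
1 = 1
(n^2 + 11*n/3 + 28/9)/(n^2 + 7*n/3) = (n + 4/3)/n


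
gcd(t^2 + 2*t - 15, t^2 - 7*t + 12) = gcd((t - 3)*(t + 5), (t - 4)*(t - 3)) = t - 3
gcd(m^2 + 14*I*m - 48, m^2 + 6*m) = 1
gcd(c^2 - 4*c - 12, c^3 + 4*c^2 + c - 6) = c + 2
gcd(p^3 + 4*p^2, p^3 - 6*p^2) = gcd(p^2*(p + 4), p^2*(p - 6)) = p^2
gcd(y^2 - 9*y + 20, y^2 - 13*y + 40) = y - 5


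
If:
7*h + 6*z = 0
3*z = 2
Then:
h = -4/7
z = 2/3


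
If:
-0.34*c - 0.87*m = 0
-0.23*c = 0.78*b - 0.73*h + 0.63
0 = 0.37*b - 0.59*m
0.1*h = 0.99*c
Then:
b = -0.05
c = 0.08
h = 0.83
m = -0.03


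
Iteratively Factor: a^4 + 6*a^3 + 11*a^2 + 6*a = (a + 2)*(a^3 + 4*a^2 + 3*a) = (a + 1)*(a + 2)*(a^2 + 3*a) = (a + 1)*(a + 2)*(a + 3)*(a)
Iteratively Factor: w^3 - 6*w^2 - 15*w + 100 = (w + 4)*(w^2 - 10*w + 25) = (w - 5)*(w + 4)*(w - 5)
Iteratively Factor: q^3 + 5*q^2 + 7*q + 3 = (q + 3)*(q^2 + 2*q + 1) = (q + 1)*(q + 3)*(q + 1)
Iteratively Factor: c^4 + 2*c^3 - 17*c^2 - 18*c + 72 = (c - 2)*(c^3 + 4*c^2 - 9*c - 36) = (c - 2)*(c + 3)*(c^2 + c - 12) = (c - 3)*(c - 2)*(c + 3)*(c + 4)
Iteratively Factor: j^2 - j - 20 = (j - 5)*(j + 4)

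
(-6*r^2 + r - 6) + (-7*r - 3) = -6*r^2 - 6*r - 9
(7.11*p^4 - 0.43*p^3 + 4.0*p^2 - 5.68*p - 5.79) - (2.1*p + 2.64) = 7.11*p^4 - 0.43*p^3 + 4.0*p^2 - 7.78*p - 8.43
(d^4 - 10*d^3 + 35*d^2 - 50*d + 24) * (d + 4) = d^5 - 6*d^4 - 5*d^3 + 90*d^2 - 176*d + 96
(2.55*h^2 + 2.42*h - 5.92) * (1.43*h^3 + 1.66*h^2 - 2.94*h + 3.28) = 3.6465*h^5 + 7.6936*h^4 - 11.9454*h^3 - 8.578*h^2 + 25.3424*h - 19.4176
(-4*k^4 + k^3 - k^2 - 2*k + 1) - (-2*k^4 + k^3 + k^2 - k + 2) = -2*k^4 - 2*k^2 - k - 1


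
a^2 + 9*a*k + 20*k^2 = (a + 4*k)*(a + 5*k)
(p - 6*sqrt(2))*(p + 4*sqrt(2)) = p^2 - 2*sqrt(2)*p - 48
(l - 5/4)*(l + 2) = l^2 + 3*l/4 - 5/2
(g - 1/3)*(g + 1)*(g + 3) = g^3 + 11*g^2/3 + 5*g/3 - 1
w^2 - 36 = (w - 6)*(w + 6)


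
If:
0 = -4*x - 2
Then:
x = -1/2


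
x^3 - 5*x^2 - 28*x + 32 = (x - 8)*(x - 1)*(x + 4)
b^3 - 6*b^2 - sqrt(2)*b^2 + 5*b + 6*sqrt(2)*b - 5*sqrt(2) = (b - 5)*(b - 1)*(b - sqrt(2))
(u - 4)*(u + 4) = u^2 - 16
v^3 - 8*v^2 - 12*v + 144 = (v - 6)^2*(v + 4)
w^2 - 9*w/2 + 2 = (w - 4)*(w - 1/2)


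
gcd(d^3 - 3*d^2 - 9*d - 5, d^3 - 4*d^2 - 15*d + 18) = 1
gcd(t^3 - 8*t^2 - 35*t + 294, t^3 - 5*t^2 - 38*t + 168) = t^2 - t - 42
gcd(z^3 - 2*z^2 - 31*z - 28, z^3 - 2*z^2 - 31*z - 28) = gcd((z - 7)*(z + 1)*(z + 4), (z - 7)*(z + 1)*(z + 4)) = z^3 - 2*z^2 - 31*z - 28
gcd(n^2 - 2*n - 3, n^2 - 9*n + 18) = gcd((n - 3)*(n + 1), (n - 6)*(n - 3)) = n - 3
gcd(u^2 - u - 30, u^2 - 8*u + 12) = u - 6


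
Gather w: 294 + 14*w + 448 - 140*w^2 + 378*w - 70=-140*w^2 + 392*w + 672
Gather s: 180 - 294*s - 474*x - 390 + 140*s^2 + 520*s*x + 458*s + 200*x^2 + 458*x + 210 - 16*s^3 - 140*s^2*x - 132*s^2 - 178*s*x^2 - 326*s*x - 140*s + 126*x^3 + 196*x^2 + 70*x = -16*s^3 + s^2*(8 - 140*x) + s*(-178*x^2 + 194*x + 24) + 126*x^3 + 396*x^2 + 54*x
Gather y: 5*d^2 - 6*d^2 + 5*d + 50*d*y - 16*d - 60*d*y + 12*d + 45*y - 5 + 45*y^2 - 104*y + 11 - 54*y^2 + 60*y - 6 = -d^2 + d - 9*y^2 + y*(1 - 10*d)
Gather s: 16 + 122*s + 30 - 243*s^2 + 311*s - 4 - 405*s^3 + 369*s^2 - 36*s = -405*s^3 + 126*s^2 + 397*s + 42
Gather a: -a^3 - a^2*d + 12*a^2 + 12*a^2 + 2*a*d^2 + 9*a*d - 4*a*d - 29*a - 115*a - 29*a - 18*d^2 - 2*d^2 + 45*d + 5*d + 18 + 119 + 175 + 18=-a^3 + a^2*(24 - d) + a*(2*d^2 + 5*d - 173) - 20*d^2 + 50*d + 330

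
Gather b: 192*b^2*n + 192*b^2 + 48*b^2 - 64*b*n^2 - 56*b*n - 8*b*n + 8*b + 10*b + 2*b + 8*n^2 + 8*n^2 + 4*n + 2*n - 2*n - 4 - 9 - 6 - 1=b^2*(192*n + 240) + b*(-64*n^2 - 64*n + 20) + 16*n^2 + 4*n - 20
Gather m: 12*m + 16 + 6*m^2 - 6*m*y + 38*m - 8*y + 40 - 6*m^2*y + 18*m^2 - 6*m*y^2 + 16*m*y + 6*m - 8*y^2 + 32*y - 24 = m^2*(24 - 6*y) + m*(-6*y^2 + 10*y + 56) - 8*y^2 + 24*y + 32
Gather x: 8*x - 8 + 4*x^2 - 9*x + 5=4*x^2 - x - 3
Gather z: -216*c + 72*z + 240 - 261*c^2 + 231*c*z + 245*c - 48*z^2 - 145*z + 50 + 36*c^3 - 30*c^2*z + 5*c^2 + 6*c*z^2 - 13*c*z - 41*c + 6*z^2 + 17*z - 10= 36*c^3 - 256*c^2 - 12*c + z^2*(6*c - 42) + z*(-30*c^2 + 218*c - 56) + 280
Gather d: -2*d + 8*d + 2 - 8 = 6*d - 6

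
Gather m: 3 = 3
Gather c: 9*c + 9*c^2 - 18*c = 9*c^2 - 9*c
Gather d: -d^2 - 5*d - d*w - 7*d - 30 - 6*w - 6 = -d^2 + d*(-w - 12) - 6*w - 36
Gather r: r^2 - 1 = r^2 - 1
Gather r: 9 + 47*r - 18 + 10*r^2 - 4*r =10*r^2 + 43*r - 9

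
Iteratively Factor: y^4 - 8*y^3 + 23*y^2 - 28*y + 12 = (y - 2)*(y^3 - 6*y^2 + 11*y - 6) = (y - 2)^2*(y^2 - 4*y + 3) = (y - 2)^2*(y - 1)*(y - 3)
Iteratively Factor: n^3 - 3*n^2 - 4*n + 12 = (n - 3)*(n^2 - 4) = (n - 3)*(n + 2)*(n - 2)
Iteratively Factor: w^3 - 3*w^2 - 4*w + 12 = (w - 3)*(w^2 - 4) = (w - 3)*(w - 2)*(w + 2)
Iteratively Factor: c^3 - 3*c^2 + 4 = (c - 2)*(c^2 - c - 2) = (c - 2)*(c + 1)*(c - 2)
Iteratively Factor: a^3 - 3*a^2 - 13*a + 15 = (a - 1)*(a^2 - 2*a - 15) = (a - 5)*(a - 1)*(a + 3)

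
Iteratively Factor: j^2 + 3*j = (j + 3)*(j)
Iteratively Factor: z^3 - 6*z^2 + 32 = (z - 4)*(z^2 - 2*z - 8) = (z - 4)*(z + 2)*(z - 4)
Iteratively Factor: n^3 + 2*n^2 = (n)*(n^2 + 2*n) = n^2*(n + 2)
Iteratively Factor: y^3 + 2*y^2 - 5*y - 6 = (y + 1)*(y^2 + y - 6) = (y - 2)*(y + 1)*(y + 3)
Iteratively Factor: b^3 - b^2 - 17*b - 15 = (b + 1)*(b^2 - 2*b - 15) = (b + 1)*(b + 3)*(b - 5)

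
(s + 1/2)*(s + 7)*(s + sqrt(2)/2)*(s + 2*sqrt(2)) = s^4 + 5*sqrt(2)*s^3/2 + 15*s^3/2 + 11*s^2/2 + 75*sqrt(2)*s^2/4 + 35*sqrt(2)*s/4 + 15*s + 7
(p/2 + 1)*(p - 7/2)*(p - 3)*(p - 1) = p^4/2 - 11*p^3/4 + p^2 + 47*p/4 - 21/2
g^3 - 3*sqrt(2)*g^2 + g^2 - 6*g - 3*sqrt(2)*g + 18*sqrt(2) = (g - 2)*(g + 3)*(g - 3*sqrt(2))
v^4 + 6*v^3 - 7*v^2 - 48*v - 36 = (v - 3)*(v + 1)*(v + 2)*(v + 6)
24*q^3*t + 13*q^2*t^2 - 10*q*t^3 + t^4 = t*(-8*q + t)*(-3*q + t)*(q + t)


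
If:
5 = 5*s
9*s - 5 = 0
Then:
No Solution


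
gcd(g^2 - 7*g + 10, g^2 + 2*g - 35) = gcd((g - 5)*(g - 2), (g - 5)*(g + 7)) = g - 5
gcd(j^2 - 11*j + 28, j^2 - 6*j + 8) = j - 4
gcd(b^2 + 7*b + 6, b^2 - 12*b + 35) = 1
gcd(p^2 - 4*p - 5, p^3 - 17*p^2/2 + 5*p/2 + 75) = p - 5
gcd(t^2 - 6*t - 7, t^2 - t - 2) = t + 1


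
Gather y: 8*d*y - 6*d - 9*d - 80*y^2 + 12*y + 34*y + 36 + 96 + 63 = -15*d - 80*y^2 + y*(8*d + 46) + 195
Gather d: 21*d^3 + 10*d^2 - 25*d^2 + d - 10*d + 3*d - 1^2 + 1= 21*d^3 - 15*d^2 - 6*d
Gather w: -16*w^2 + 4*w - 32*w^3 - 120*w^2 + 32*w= -32*w^3 - 136*w^2 + 36*w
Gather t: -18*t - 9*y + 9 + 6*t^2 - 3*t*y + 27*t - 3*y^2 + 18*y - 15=6*t^2 + t*(9 - 3*y) - 3*y^2 + 9*y - 6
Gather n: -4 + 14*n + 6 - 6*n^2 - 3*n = -6*n^2 + 11*n + 2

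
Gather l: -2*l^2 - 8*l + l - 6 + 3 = -2*l^2 - 7*l - 3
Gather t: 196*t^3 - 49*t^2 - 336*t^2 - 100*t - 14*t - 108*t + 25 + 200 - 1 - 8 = 196*t^3 - 385*t^2 - 222*t + 216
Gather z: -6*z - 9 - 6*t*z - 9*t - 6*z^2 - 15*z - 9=-9*t - 6*z^2 + z*(-6*t - 21) - 18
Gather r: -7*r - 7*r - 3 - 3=-14*r - 6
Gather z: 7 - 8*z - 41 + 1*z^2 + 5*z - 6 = z^2 - 3*z - 40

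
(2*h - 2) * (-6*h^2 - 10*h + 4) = -12*h^3 - 8*h^2 + 28*h - 8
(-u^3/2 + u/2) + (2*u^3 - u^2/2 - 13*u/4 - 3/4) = 3*u^3/2 - u^2/2 - 11*u/4 - 3/4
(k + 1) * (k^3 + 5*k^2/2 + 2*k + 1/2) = k^4 + 7*k^3/2 + 9*k^2/2 + 5*k/2 + 1/2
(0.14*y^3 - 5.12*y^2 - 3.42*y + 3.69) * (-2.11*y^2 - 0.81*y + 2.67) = -0.2954*y^5 + 10.6898*y^4 + 11.7372*y^3 - 18.6861*y^2 - 12.1203*y + 9.8523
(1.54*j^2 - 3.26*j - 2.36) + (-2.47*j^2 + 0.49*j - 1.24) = -0.93*j^2 - 2.77*j - 3.6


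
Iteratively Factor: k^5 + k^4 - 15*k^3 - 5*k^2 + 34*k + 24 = (k - 3)*(k^4 + 4*k^3 - 3*k^2 - 14*k - 8) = (k - 3)*(k + 4)*(k^3 - 3*k - 2) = (k - 3)*(k + 1)*(k + 4)*(k^2 - k - 2) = (k - 3)*(k - 2)*(k + 1)*(k + 4)*(k + 1)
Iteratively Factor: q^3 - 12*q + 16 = (q - 2)*(q^2 + 2*q - 8) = (q - 2)*(q + 4)*(q - 2)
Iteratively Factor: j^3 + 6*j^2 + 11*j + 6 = (j + 1)*(j^2 + 5*j + 6) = (j + 1)*(j + 2)*(j + 3)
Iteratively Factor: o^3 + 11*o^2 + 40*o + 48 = (o + 4)*(o^2 + 7*o + 12) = (o + 4)^2*(o + 3)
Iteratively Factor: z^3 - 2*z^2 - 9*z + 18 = (z - 3)*(z^2 + z - 6) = (z - 3)*(z + 3)*(z - 2)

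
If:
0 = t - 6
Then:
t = 6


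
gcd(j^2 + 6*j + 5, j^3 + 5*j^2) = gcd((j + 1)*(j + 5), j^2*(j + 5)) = j + 5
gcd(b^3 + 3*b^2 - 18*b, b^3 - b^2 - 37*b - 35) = 1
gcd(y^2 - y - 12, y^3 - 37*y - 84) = y + 3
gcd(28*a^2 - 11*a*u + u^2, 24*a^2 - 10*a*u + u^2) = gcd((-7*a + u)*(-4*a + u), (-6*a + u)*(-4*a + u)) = -4*a + u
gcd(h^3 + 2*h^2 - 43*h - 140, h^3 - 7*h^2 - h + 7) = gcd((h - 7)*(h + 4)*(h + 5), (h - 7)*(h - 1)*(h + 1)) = h - 7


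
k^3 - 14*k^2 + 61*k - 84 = (k - 7)*(k - 4)*(k - 3)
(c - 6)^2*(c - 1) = c^3 - 13*c^2 + 48*c - 36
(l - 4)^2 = l^2 - 8*l + 16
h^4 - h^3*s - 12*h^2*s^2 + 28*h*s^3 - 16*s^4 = (h - 2*s)^2*(h - s)*(h + 4*s)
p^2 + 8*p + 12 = (p + 2)*(p + 6)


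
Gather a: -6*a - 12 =-6*a - 12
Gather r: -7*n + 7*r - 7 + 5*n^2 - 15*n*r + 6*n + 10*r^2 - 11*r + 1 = 5*n^2 - n + 10*r^2 + r*(-15*n - 4) - 6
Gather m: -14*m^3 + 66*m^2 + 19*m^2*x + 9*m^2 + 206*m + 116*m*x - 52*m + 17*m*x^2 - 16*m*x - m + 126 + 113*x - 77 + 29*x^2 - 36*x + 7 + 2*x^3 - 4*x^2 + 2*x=-14*m^3 + m^2*(19*x + 75) + m*(17*x^2 + 100*x + 153) + 2*x^3 + 25*x^2 + 79*x + 56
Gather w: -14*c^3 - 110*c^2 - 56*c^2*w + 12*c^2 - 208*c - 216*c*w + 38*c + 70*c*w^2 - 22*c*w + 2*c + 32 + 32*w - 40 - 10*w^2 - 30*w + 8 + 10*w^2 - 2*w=-14*c^3 - 98*c^2 + 70*c*w^2 - 168*c + w*(-56*c^2 - 238*c)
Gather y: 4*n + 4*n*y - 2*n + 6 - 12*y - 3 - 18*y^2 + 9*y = 2*n - 18*y^2 + y*(4*n - 3) + 3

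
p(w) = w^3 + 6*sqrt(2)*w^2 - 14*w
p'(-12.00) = 214.35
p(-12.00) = -338.12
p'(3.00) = 63.91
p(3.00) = 61.37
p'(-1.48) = -32.55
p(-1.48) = 36.06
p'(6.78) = 238.97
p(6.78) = 606.80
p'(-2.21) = -36.85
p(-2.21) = 61.59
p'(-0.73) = -24.79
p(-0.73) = 14.35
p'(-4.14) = -32.84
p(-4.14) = 132.44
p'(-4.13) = -32.92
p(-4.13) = 132.11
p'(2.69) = 53.36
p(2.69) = 43.21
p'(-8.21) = 48.88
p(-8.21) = 133.50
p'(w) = 3*w^2 + 12*sqrt(2)*w - 14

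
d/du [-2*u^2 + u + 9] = 1 - 4*u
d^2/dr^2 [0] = 0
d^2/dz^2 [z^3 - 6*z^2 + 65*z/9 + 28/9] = 6*z - 12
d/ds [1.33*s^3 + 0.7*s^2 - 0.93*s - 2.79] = 3.99*s^2 + 1.4*s - 0.93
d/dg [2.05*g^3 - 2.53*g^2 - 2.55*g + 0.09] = 6.15*g^2 - 5.06*g - 2.55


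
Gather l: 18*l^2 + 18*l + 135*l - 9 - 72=18*l^2 + 153*l - 81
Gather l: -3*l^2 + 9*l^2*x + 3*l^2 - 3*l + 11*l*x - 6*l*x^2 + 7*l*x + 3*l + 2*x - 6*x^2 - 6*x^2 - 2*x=9*l^2*x + l*(-6*x^2 + 18*x) - 12*x^2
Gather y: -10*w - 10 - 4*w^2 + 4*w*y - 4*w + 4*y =-4*w^2 - 14*w + y*(4*w + 4) - 10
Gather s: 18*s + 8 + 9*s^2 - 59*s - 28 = 9*s^2 - 41*s - 20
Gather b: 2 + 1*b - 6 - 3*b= -2*b - 4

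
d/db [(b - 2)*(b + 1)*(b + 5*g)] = 3*b^2 + 10*b*g - 2*b - 5*g - 2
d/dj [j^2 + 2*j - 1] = 2*j + 2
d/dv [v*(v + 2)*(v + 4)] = 3*v^2 + 12*v + 8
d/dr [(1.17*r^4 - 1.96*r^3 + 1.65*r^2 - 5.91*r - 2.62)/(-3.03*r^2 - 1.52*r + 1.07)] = (-7.0902*r^5 + 0.603599999999998*r^4 + 10.966*r^3 - 26.7069*r^2 - 12.3462*r - 10.3061)/(9.1809*r^4 + 9.2112*r^3 - 4.1738*r^2 - 3.2528*r + 1.1449)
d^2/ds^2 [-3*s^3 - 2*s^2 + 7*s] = -18*s - 4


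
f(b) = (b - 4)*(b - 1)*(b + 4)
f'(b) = (b - 4)*(b - 1) + (b - 4)*(b + 4) + (b - 1)*(b + 4) = 3*b^2 - 2*b - 16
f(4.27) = 7.30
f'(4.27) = 30.16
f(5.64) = 73.36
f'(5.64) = 68.15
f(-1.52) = 34.50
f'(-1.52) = -6.03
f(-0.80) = 27.65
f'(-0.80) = -12.48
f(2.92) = -14.35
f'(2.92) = 3.74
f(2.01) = -12.08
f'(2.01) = -7.90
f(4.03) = 0.73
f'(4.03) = 24.66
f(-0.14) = 18.22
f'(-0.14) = -15.66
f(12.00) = 1408.00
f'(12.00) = 392.00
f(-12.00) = -1664.00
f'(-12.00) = 440.00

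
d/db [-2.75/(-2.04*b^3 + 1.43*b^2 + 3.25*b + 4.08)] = (-16.83*b^2 + 7.865*b + 8.9375)/(-2.04*b^3 + 1.43*b^2 + 3.25*b + 4.08)^2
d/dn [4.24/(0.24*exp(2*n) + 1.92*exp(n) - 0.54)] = (-2.0352*exp(n) - 8.1408)*exp(n)/(0.24*exp(2*n) + 1.92*exp(n) - 0.54)^2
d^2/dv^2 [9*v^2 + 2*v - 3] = 18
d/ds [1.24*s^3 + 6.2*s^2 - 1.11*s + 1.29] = 3.72*s^2 + 12.4*s - 1.11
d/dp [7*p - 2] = 7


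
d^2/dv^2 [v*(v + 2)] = 2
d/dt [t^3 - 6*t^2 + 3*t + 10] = 3*t^2 - 12*t + 3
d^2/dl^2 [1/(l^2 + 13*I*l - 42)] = 2*(-l^2 - 13*I*l + (2*l + 13*I)^2 + 42)/(l^2 + 13*I*l - 42)^3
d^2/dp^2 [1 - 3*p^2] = -6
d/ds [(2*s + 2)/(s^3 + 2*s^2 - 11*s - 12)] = 2*(-2*s - 1)/(s^4 + 2*s^3 - 23*s^2 - 24*s + 144)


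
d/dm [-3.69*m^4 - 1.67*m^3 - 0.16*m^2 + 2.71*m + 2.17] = -14.76*m^3 - 5.01*m^2 - 0.32*m + 2.71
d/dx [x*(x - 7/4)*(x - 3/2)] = 3*x^2 - 13*x/2 + 21/8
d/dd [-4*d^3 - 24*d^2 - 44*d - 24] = -12*d^2 - 48*d - 44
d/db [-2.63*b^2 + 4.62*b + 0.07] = 4.62 - 5.26*b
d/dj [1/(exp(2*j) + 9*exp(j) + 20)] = (-2*exp(j) - 9)*exp(j)/(exp(2*j) + 9*exp(j) + 20)^2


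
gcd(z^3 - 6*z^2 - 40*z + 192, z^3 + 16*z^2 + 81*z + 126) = z + 6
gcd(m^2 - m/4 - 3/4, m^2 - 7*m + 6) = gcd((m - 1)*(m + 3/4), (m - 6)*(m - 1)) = m - 1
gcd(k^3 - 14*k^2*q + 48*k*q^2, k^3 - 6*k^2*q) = -k^2 + 6*k*q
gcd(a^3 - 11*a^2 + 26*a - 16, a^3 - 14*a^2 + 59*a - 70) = a - 2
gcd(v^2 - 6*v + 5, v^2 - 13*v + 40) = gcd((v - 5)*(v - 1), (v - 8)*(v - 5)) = v - 5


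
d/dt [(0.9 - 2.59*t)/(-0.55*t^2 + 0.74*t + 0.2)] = (-1.4245*t^2 + 0.99*t - 1.184)/(0.3025*t^4 - 0.814*t^3 + 0.3276*t^2 + 0.296*t + 0.04)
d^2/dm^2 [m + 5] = 0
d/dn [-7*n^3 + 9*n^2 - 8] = 3*n*(6 - 7*n)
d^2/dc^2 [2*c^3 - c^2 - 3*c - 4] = 12*c - 2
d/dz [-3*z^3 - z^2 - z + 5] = -9*z^2 - 2*z - 1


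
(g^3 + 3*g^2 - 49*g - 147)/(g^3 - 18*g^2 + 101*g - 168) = (g^2 + 10*g + 21)/(g^2 - 11*g + 24)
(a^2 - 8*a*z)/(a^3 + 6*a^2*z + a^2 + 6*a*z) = (a - 8*z)/(a^2 + 6*a*z + a + 6*z)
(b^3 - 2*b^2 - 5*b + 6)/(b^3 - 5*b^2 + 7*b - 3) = (b + 2)/(b - 1)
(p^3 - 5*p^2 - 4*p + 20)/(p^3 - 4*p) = (p - 5)/p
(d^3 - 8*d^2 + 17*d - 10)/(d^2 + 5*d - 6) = (d^2 - 7*d + 10)/(d + 6)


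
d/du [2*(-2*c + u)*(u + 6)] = -4*c + 4*u + 12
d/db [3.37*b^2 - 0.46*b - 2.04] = 6.74*b - 0.46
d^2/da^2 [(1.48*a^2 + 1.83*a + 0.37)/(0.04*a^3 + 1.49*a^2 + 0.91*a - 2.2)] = (0.004736*a^6 + 0.0175679999999998*a^5 + 0.338280000000005*a^4 + 6.15507000000001*a^3 + 36.05055*a^2 + 39.197898*a + 24.692234)/(6.4e-5*a^9 + 0.007152*a^8 + 0.27078*a^7 + 3.622805*a^6 + 5.373525*a^5 - 11.431533*a^4 - 16.563509*a^3 + 16.16934*a^2 + 13.2132*a - 10.648)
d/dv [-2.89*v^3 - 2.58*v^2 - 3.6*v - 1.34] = -8.67*v^2 - 5.16*v - 3.6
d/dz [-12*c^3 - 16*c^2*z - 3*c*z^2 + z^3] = -16*c^2 - 6*c*z + 3*z^2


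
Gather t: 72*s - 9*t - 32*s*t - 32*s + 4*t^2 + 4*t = 40*s + 4*t^2 + t*(-32*s - 5)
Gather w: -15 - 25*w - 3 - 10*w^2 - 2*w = -10*w^2 - 27*w - 18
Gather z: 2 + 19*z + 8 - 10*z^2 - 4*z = -10*z^2 + 15*z + 10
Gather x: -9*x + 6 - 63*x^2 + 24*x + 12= -63*x^2 + 15*x + 18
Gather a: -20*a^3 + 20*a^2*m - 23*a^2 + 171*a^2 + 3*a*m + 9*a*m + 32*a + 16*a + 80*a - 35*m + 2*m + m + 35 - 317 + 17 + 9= -20*a^3 + a^2*(20*m + 148) + a*(12*m + 128) - 32*m - 256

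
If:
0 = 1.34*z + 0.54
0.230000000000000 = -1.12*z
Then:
No Solution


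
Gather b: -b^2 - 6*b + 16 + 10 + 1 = -b^2 - 6*b + 27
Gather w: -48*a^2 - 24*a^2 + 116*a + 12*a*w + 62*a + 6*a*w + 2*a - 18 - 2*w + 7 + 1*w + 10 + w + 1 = -72*a^2 + 18*a*w + 180*a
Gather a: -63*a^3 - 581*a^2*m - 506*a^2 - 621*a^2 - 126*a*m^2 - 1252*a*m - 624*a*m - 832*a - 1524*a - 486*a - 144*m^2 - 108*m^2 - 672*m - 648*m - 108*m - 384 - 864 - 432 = -63*a^3 + a^2*(-581*m - 1127) + a*(-126*m^2 - 1876*m - 2842) - 252*m^2 - 1428*m - 1680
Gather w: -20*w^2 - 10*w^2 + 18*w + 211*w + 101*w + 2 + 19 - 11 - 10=-30*w^2 + 330*w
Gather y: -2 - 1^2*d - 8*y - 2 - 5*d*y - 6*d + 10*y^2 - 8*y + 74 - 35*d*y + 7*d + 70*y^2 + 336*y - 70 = 80*y^2 + y*(320 - 40*d)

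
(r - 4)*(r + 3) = r^2 - r - 12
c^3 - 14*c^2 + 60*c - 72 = (c - 6)^2*(c - 2)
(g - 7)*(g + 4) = g^2 - 3*g - 28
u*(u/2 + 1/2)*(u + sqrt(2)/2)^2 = u^4/2 + u^3/2 + sqrt(2)*u^3/2 + u^2/4 + sqrt(2)*u^2/2 + u/4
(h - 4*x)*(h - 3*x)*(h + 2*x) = h^3 - 5*h^2*x - 2*h*x^2 + 24*x^3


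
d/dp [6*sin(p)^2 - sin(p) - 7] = (12*sin(p) - 1)*cos(p)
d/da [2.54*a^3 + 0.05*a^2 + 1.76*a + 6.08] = 7.62*a^2 + 0.1*a + 1.76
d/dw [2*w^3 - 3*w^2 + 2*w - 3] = 6*w^2 - 6*w + 2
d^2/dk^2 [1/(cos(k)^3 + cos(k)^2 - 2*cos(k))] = ((-5*cos(k) + 8*cos(2*k) + 9*cos(3*k))*(cos(k)^2 + cos(k) - 2)*cos(k)/4 + 2*(3*cos(k)^2 + 2*cos(k) - 2)^2*sin(k)^2)/((cos(k)^2 + cos(k) - 2)^3*cos(k)^3)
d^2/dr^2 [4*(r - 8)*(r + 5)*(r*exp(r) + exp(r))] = 4*(r^3 + 4*r^2 - 45*r - 130)*exp(r)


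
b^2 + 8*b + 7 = (b + 1)*(b + 7)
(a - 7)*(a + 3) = a^2 - 4*a - 21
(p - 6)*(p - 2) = p^2 - 8*p + 12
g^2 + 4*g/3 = g*(g + 4/3)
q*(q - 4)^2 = q^3 - 8*q^2 + 16*q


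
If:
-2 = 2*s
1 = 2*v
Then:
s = -1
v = 1/2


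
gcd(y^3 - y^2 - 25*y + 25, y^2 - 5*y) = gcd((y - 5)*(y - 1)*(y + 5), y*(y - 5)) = y - 5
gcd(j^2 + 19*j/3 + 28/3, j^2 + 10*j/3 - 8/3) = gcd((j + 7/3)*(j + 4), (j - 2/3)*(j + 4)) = j + 4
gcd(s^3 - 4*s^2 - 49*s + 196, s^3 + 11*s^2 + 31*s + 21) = s + 7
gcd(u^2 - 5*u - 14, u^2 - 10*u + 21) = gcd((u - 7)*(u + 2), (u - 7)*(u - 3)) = u - 7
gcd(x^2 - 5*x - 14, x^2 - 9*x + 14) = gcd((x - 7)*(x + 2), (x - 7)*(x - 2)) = x - 7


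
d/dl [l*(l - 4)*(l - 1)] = 3*l^2 - 10*l + 4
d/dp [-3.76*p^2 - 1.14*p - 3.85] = -7.52*p - 1.14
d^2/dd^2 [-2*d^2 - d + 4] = -4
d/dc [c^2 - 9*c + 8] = 2*c - 9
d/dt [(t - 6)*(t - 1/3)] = 2*t - 19/3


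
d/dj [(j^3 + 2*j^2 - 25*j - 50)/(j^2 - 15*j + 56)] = (j^4 - 30*j^3 + 163*j^2 + 324*j - 2150)/(j^4 - 30*j^3 + 337*j^2 - 1680*j + 3136)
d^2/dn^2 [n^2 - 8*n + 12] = 2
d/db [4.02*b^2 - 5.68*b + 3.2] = 8.04*b - 5.68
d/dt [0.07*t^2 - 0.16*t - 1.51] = 0.14*t - 0.16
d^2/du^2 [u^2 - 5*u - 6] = 2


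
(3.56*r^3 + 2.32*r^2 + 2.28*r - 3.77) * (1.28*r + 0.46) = 4.5568*r^4 + 4.6072*r^3 + 3.9856*r^2 - 3.7768*r - 1.7342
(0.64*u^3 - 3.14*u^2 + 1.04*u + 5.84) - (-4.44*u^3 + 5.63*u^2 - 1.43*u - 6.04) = 5.08*u^3 - 8.77*u^2 + 2.47*u + 11.88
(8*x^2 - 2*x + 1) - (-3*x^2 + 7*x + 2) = 11*x^2 - 9*x - 1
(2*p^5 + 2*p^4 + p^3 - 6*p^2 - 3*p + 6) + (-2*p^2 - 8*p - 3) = 2*p^5 + 2*p^4 + p^3 - 8*p^2 - 11*p + 3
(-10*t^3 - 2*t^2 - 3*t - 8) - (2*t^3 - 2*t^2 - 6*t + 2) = -12*t^3 + 3*t - 10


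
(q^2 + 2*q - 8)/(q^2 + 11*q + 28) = (q - 2)/(q + 7)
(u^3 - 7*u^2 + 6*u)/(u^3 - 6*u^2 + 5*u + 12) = u*(u^2 - 7*u + 6)/(u^3 - 6*u^2 + 5*u + 12)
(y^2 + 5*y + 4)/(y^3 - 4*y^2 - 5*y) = (y + 4)/(y*(y - 5))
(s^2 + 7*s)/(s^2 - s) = (s + 7)/(s - 1)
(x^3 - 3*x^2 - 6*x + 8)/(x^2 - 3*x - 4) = (x^2 + x - 2)/(x + 1)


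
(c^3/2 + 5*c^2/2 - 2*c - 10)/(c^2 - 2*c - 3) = (-c^3 - 5*c^2 + 4*c + 20)/(2*(-c^2 + 2*c + 3))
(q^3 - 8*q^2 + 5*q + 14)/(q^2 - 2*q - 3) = (q^2 - 9*q + 14)/(q - 3)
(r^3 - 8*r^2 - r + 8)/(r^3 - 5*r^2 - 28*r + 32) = (r + 1)/(r + 4)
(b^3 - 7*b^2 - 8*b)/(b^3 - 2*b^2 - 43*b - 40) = b/(b + 5)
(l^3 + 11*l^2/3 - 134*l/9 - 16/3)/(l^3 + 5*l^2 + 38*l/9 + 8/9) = (3*l^2 + 10*l - 48)/(3*l^2 + 14*l + 8)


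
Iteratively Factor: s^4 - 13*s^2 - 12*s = (s - 4)*(s^3 + 4*s^2 + 3*s) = (s - 4)*(s + 1)*(s^2 + 3*s) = s*(s - 4)*(s + 1)*(s + 3)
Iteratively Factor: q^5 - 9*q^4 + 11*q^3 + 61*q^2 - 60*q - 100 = (q - 2)*(q^4 - 7*q^3 - 3*q^2 + 55*q + 50) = (q - 5)*(q - 2)*(q^3 - 2*q^2 - 13*q - 10) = (q - 5)*(q - 2)*(q + 1)*(q^2 - 3*q - 10) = (q - 5)^2*(q - 2)*(q + 1)*(q + 2)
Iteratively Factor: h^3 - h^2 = (h)*(h^2 - h) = h^2*(h - 1)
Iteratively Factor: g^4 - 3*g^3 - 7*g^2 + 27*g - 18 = (g - 3)*(g^3 - 7*g + 6) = (g - 3)*(g + 3)*(g^2 - 3*g + 2) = (g - 3)*(g - 1)*(g + 3)*(g - 2)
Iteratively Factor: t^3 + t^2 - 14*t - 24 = (t + 2)*(t^2 - t - 12) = (t - 4)*(t + 2)*(t + 3)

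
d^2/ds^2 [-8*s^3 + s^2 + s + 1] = 2 - 48*s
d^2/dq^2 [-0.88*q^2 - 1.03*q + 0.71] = -1.76000000000000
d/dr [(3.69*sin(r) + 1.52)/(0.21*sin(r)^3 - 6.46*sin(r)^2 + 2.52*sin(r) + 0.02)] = (-1.5498*sin(r)^3 + 22.8798*sin(r)^2 + 19.6384*sin(r) - 3.7566)*cos(r)/(0.0441*sin(r)^6 - 2.7132*sin(r)^5 + 42.79*sin(r)^4 - 32.55*sin(r)^3 + 6.092*sin(r)^2 + 0.1008*sin(r) + 0.0004)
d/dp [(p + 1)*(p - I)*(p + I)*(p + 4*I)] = 4*p^3 + p^2*(3 + 12*I) + p*(2 + 8*I) + 1 + 4*I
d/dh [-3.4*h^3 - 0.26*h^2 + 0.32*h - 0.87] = -10.2*h^2 - 0.52*h + 0.32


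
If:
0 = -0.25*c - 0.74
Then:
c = -2.96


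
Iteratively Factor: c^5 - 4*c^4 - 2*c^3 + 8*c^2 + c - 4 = (c - 1)*(c^4 - 3*c^3 - 5*c^2 + 3*c + 4) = (c - 4)*(c - 1)*(c^3 + c^2 - c - 1) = (c - 4)*(c - 1)*(c + 1)*(c^2 - 1) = (c - 4)*(c - 1)*(c + 1)^2*(c - 1)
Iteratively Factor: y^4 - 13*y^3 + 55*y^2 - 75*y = (y - 5)*(y^3 - 8*y^2 + 15*y) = (y - 5)^2*(y^2 - 3*y) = y*(y - 5)^2*(y - 3)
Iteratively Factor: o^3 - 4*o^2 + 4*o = (o - 2)*(o^2 - 2*o) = o*(o - 2)*(o - 2)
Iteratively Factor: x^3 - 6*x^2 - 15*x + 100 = (x - 5)*(x^2 - x - 20) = (x - 5)*(x + 4)*(x - 5)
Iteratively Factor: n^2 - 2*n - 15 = (n + 3)*(n - 5)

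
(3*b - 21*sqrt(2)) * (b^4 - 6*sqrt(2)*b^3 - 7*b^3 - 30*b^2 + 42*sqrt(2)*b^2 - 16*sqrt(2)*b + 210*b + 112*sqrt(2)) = 3*b^5 - 39*sqrt(2)*b^4 - 21*b^4 + 162*b^3 + 273*sqrt(2)*b^3 - 1134*b^2 + 582*sqrt(2)*b^2 - 4074*sqrt(2)*b + 672*b - 4704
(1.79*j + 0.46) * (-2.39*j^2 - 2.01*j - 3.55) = -4.2781*j^3 - 4.6973*j^2 - 7.2791*j - 1.633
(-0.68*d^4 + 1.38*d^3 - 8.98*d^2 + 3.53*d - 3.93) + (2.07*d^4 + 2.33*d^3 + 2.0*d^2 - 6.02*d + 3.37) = 1.39*d^4 + 3.71*d^3 - 6.98*d^2 - 2.49*d - 0.56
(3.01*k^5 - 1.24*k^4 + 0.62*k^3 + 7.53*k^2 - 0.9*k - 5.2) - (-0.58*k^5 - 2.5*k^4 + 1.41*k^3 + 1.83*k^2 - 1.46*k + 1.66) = 3.59*k^5 + 1.26*k^4 - 0.79*k^3 + 5.7*k^2 + 0.56*k - 6.86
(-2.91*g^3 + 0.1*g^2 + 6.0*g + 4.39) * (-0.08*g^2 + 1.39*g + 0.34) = 0.2328*g^5 - 4.0529*g^4 - 1.3304*g^3 + 8.0228*g^2 + 8.1421*g + 1.4926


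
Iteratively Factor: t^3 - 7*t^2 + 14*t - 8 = (t - 2)*(t^2 - 5*t + 4) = (t - 2)*(t - 1)*(t - 4)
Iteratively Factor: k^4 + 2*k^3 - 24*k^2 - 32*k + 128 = (k + 4)*(k^3 - 2*k^2 - 16*k + 32) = (k - 4)*(k + 4)*(k^2 + 2*k - 8) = (k - 4)*(k - 2)*(k + 4)*(k + 4)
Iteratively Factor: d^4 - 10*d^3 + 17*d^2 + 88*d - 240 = (d + 3)*(d^3 - 13*d^2 + 56*d - 80) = (d - 4)*(d + 3)*(d^2 - 9*d + 20) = (d - 5)*(d - 4)*(d + 3)*(d - 4)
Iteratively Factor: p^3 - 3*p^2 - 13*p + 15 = (p - 1)*(p^2 - 2*p - 15) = (p - 1)*(p + 3)*(p - 5)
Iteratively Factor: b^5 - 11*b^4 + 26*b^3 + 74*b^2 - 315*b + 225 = (b - 1)*(b^4 - 10*b^3 + 16*b^2 + 90*b - 225) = (b - 5)*(b - 1)*(b^3 - 5*b^2 - 9*b + 45) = (b - 5)^2*(b - 1)*(b^2 - 9) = (b - 5)^2*(b - 1)*(b + 3)*(b - 3)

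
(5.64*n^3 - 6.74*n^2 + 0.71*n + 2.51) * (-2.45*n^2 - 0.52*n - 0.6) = -13.818*n^5 + 13.5802*n^4 - 1.6187*n^3 - 2.4747*n^2 - 1.7312*n - 1.506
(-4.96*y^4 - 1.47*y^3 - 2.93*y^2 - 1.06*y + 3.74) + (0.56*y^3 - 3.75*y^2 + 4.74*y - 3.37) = -4.96*y^4 - 0.91*y^3 - 6.68*y^2 + 3.68*y + 0.37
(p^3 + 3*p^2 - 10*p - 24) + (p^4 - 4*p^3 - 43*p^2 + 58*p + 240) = p^4 - 3*p^3 - 40*p^2 + 48*p + 216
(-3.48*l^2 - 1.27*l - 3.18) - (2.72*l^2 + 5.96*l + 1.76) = -6.2*l^2 - 7.23*l - 4.94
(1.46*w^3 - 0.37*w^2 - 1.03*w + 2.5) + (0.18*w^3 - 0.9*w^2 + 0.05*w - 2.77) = 1.64*w^3 - 1.27*w^2 - 0.98*w - 0.27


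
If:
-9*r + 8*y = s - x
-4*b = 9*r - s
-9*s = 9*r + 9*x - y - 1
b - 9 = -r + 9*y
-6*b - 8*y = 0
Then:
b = 9068/7305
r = -4532/7305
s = -4516/7305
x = 9104/7305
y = -2267/2435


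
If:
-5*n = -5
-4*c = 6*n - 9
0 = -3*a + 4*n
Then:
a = 4/3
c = 3/4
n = 1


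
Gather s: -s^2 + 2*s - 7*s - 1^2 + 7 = -s^2 - 5*s + 6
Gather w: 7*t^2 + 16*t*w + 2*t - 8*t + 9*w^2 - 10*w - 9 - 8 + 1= 7*t^2 - 6*t + 9*w^2 + w*(16*t - 10) - 16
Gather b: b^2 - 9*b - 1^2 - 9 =b^2 - 9*b - 10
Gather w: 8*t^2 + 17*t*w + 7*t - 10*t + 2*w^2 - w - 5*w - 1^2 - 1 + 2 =8*t^2 - 3*t + 2*w^2 + w*(17*t - 6)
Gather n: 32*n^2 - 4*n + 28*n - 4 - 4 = 32*n^2 + 24*n - 8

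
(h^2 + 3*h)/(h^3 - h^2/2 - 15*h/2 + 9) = 2*h/(2*h^2 - 7*h + 6)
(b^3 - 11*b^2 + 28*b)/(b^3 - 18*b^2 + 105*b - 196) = b/(b - 7)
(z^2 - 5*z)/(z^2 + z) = (z - 5)/(z + 1)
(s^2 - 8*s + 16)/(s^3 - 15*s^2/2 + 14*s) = 2*(s - 4)/(s*(2*s - 7))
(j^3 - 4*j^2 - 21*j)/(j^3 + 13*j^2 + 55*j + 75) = j*(j - 7)/(j^2 + 10*j + 25)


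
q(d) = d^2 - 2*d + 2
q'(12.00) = 22.00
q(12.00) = 122.00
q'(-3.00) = -8.00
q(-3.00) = 17.00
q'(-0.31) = -2.62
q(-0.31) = 2.72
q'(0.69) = -0.62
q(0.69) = 1.10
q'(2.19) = 2.38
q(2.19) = 2.42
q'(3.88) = 5.76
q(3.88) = 9.29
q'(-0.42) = -2.84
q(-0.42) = 3.02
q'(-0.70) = -3.40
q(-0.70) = 3.89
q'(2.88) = 3.76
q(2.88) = 4.53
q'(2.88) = 3.76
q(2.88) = 4.53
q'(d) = 2*d - 2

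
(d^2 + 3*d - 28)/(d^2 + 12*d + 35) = (d - 4)/(d + 5)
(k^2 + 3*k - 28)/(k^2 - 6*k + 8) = (k + 7)/(k - 2)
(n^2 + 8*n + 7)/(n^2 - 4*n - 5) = (n + 7)/(n - 5)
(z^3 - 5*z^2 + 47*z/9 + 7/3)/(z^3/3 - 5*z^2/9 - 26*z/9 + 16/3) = (9*z^3 - 45*z^2 + 47*z + 21)/(3*z^3 - 5*z^2 - 26*z + 48)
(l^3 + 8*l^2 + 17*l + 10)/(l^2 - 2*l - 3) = (l^2 + 7*l + 10)/(l - 3)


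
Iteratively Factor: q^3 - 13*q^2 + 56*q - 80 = (q - 4)*(q^2 - 9*q + 20) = (q - 5)*(q - 4)*(q - 4)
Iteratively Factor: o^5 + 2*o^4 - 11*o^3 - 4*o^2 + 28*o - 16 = (o - 1)*(o^4 + 3*o^3 - 8*o^2 - 12*o + 16) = (o - 1)*(o + 4)*(o^3 - o^2 - 4*o + 4) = (o - 1)^2*(o + 4)*(o^2 - 4) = (o - 2)*(o - 1)^2*(o + 4)*(o + 2)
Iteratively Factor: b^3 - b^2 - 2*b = (b + 1)*(b^2 - 2*b) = b*(b + 1)*(b - 2)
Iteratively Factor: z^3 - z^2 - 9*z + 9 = (z - 1)*(z^2 - 9) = (z - 3)*(z - 1)*(z + 3)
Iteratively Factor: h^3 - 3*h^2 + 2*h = (h - 2)*(h^2 - h) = (h - 2)*(h - 1)*(h)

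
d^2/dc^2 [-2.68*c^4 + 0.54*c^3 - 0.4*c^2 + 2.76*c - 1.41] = -32.16*c^2 + 3.24*c - 0.8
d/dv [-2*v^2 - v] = -4*v - 1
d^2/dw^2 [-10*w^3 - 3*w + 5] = -60*w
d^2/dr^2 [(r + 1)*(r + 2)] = 2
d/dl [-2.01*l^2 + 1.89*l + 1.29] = 1.89 - 4.02*l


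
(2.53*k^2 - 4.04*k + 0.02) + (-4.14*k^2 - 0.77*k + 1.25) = -1.61*k^2 - 4.81*k + 1.27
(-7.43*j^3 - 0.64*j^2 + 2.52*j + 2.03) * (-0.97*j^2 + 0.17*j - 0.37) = 7.2071*j^5 - 0.6423*j^4 + 0.1959*j^3 - 1.3039*j^2 - 0.5873*j - 0.7511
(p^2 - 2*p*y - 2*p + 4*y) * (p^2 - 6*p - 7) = p^4 - 2*p^3*y - 8*p^3 + 16*p^2*y + 5*p^2 - 10*p*y + 14*p - 28*y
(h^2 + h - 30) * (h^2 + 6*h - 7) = h^4 + 7*h^3 - 31*h^2 - 187*h + 210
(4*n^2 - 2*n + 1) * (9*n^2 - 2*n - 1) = 36*n^4 - 26*n^3 + 9*n^2 - 1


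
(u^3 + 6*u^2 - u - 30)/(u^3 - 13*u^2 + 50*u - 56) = (u^2 + 8*u + 15)/(u^2 - 11*u + 28)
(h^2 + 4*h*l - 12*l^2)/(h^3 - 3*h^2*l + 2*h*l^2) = (h + 6*l)/(h*(h - l))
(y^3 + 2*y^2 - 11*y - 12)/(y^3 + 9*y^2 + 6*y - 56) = (y^2 - 2*y - 3)/(y^2 + 5*y - 14)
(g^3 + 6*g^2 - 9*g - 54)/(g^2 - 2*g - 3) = (g^2 + 9*g + 18)/(g + 1)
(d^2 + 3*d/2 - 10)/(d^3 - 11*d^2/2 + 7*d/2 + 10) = (d + 4)/(d^2 - 3*d - 4)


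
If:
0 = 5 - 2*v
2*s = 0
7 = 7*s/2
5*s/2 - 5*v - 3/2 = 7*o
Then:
No Solution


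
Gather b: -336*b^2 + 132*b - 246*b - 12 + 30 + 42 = -336*b^2 - 114*b + 60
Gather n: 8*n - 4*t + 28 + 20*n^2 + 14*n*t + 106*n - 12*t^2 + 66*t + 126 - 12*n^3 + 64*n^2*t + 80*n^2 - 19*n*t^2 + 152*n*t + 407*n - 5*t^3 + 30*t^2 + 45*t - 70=-12*n^3 + n^2*(64*t + 100) + n*(-19*t^2 + 166*t + 521) - 5*t^3 + 18*t^2 + 107*t + 84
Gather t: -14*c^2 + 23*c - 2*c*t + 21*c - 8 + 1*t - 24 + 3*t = -14*c^2 + 44*c + t*(4 - 2*c) - 32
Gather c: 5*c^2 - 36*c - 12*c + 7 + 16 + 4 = 5*c^2 - 48*c + 27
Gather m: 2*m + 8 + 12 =2*m + 20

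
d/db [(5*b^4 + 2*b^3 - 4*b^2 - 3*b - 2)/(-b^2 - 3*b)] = (-10*b^5 - 47*b^4 - 12*b^3 + 9*b^2 - 4*b - 6)/(b^2*(b^2 + 6*b + 9))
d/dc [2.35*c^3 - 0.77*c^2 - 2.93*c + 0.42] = 7.05*c^2 - 1.54*c - 2.93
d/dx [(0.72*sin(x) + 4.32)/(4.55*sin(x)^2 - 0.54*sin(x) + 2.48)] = (-3.276*sin(x)^2 - 39.312*sin(x) + 4.1184)*cos(x)/(20.7025*sin(x)^4 - 4.914*sin(x)^3 + 22.8596*sin(x)^2 - 2.6784*sin(x) + 6.1504)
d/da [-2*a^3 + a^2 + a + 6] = -6*a^2 + 2*a + 1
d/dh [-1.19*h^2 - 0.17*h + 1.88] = -2.38*h - 0.17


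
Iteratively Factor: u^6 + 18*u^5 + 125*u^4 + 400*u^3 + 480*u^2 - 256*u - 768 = (u + 4)*(u^5 + 14*u^4 + 69*u^3 + 124*u^2 - 16*u - 192) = (u + 4)^2*(u^4 + 10*u^3 + 29*u^2 + 8*u - 48) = (u + 4)^3*(u^3 + 6*u^2 + 5*u - 12) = (u + 4)^4*(u^2 + 2*u - 3) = (u + 3)*(u + 4)^4*(u - 1)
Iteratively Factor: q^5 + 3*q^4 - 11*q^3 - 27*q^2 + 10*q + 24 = (q + 4)*(q^4 - q^3 - 7*q^2 + q + 6) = (q + 1)*(q + 4)*(q^3 - 2*q^2 - 5*q + 6) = (q + 1)*(q + 2)*(q + 4)*(q^2 - 4*q + 3) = (q - 1)*(q + 1)*(q + 2)*(q + 4)*(q - 3)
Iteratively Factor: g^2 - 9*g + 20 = (g - 5)*(g - 4)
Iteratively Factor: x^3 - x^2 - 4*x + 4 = (x - 2)*(x^2 + x - 2) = (x - 2)*(x - 1)*(x + 2)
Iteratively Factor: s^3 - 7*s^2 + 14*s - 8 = (s - 4)*(s^2 - 3*s + 2) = (s - 4)*(s - 2)*(s - 1)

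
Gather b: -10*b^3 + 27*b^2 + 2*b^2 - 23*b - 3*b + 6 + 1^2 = -10*b^3 + 29*b^2 - 26*b + 7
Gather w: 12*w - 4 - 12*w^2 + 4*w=-12*w^2 + 16*w - 4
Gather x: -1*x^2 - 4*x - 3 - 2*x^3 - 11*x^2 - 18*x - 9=-2*x^3 - 12*x^2 - 22*x - 12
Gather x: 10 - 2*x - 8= 2 - 2*x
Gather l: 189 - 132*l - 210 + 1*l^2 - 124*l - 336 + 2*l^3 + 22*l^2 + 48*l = 2*l^3 + 23*l^2 - 208*l - 357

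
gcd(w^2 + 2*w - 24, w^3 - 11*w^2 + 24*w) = 1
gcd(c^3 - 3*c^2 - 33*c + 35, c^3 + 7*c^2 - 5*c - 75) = c + 5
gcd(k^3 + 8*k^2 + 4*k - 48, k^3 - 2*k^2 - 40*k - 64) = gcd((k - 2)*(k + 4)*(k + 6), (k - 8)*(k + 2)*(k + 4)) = k + 4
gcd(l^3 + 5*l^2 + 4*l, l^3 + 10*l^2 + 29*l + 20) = l^2 + 5*l + 4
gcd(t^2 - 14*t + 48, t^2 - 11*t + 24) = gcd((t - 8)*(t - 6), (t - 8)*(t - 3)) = t - 8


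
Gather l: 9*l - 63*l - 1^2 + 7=6 - 54*l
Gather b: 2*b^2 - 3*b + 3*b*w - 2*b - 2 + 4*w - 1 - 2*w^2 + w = 2*b^2 + b*(3*w - 5) - 2*w^2 + 5*w - 3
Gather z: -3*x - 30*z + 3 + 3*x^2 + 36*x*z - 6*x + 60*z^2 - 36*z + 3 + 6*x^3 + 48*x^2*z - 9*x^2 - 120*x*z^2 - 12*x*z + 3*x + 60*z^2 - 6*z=6*x^3 - 6*x^2 - 6*x + z^2*(120 - 120*x) + z*(48*x^2 + 24*x - 72) + 6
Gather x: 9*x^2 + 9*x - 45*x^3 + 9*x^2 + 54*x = -45*x^3 + 18*x^2 + 63*x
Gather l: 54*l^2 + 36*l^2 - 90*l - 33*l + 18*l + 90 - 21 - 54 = 90*l^2 - 105*l + 15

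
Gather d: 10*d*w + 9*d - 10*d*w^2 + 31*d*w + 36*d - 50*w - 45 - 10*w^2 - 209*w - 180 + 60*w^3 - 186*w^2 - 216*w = d*(-10*w^2 + 41*w + 45) + 60*w^3 - 196*w^2 - 475*w - 225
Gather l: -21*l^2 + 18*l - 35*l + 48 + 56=-21*l^2 - 17*l + 104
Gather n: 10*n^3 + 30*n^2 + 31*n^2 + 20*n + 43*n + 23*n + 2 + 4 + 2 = 10*n^3 + 61*n^2 + 86*n + 8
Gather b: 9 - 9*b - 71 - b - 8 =-10*b - 70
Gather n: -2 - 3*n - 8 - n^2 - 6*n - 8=-n^2 - 9*n - 18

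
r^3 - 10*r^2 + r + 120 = (r - 8)*(r - 5)*(r + 3)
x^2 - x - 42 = (x - 7)*(x + 6)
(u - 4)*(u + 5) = u^2 + u - 20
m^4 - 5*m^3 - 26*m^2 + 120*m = m*(m - 6)*(m - 4)*(m + 5)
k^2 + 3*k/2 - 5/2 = (k - 1)*(k + 5/2)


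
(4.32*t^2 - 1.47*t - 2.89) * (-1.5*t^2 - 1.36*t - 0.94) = -6.48*t^4 - 3.6702*t^3 + 2.2734*t^2 + 5.3122*t + 2.7166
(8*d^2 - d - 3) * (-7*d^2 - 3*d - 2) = -56*d^4 - 17*d^3 + 8*d^2 + 11*d + 6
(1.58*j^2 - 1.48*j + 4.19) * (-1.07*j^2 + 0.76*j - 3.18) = -1.6906*j^4 + 2.7844*j^3 - 10.6325*j^2 + 7.8908*j - 13.3242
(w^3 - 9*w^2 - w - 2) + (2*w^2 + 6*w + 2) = w^3 - 7*w^2 + 5*w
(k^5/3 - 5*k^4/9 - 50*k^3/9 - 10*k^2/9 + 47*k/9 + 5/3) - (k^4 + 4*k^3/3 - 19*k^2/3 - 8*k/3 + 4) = k^5/3 - 14*k^4/9 - 62*k^3/9 + 47*k^2/9 + 71*k/9 - 7/3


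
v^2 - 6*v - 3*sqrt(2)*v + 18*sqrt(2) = (v - 6)*(v - 3*sqrt(2))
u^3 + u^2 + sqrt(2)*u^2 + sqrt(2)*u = u*(u + 1)*(u + sqrt(2))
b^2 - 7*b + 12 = (b - 4)*(b - 3)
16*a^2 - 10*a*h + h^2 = (-8*a + h)*(-2*a + h)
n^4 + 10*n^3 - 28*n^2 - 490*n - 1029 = (n - 7)*(n + 3)*(n + 7)^2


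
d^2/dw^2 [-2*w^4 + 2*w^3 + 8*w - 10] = 12*w*(1 - 2*w)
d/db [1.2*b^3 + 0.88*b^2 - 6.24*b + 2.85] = 3.6*b^2 + 1.76*b - 6.24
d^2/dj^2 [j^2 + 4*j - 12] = 2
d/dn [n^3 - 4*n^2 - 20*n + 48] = 3*n^2 - 8*n - 20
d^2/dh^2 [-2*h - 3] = 0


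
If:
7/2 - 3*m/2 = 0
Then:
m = 7/3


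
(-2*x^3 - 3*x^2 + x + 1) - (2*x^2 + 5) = -2*x^3 - 5*x^2 + x - 4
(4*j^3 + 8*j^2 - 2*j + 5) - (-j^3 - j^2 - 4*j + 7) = 5*j^3 + 9*j^2 + 2*j - 2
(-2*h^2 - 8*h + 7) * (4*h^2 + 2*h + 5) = -8*h^4 - 36*h^3 + 2*h^2 - 26*h + 35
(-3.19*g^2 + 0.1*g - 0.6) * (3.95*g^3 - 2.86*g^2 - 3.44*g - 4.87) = -12.6005*g^5 + 9.5184*g^4 + 8.3176*g^3 + 16.9073*g^2 + 1.577*g + 2.922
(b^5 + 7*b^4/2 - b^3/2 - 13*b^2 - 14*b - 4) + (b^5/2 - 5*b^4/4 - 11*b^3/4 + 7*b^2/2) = 3*b^5/2 + 9*b^4/4 - 13*b^3/4 - 19*b^2/2 - 14*b - 4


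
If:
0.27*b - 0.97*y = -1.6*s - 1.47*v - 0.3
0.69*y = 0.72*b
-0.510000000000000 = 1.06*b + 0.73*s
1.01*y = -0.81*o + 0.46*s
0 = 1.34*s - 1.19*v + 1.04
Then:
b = -0.13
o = -0.13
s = -0.52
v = 0.29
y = -0.13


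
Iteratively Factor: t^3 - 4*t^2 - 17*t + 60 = (t - 3)*(t^2 - t - 20) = (t - 3)*(t + 4)*(t - 5)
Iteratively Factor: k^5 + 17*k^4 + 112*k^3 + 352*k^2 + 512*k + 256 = (k + 4)*(k^4 + 13*k^3 + 60*k^2 + 112*k + 64) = (k + 4)^2*(k^3 + 9*k^2 + 24*k + 16) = (k + 1)*(k + 4)^2*(k^2 + 8*k + 16) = (k + 1)*(k + 4)^3*(k + 4)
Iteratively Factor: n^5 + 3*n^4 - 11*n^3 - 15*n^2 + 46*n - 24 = (n - 1)*(n^4 + 4*n^3 - 7*n^2 - 22*n + 24) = (n - 2)*(n - 1)*(n^3 + 6*n^2 + 5*n - 12) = (n - 2)*(n - 1)*(n + 4)*(n^2 + 2*n - 3) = (n - 2)*(n - 1)^2*(n + 4)*(n + 3)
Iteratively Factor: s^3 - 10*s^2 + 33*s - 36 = (s - 3)*(s^2 - 7*s + 12) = (s - 4)*(s - 3)*(s - 3)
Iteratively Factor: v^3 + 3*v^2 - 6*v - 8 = (v - 2)*(v^2 + 5*v + 4) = (v - 2)*(v + 1)*(v + 4)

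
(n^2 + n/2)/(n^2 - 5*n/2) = (2*n + 1)/(2*n - 5)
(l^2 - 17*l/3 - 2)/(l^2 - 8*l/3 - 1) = (l - 6)/(l - 3)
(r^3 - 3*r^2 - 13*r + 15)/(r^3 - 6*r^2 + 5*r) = (r + 3)/r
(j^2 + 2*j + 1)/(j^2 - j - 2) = (j + 1)/(j - 2)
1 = 1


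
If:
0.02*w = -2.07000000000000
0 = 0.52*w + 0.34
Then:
No Solution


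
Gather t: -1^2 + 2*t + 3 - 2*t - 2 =0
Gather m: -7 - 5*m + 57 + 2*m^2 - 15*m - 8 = 2*m^2 - 20*m + 42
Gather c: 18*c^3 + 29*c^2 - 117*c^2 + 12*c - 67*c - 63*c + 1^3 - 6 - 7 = 18*c^3 - 88*c^2 - 118*c - 12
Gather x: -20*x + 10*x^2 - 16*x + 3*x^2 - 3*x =13*x^2 - 39*x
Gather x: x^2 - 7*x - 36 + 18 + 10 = x^2 - 7*x - 8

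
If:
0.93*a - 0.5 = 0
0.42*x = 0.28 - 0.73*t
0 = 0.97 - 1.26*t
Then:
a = 0.54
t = 0.77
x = -0.67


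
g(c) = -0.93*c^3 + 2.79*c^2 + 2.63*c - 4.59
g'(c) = -2.79*c^2 + 5.58*c + 2.63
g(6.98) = -166.57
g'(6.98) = -94.35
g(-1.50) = 0.88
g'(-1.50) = -12.02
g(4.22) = -13.70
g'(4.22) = -23.51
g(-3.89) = 82.14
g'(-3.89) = -61.29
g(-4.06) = 92.96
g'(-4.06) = -66.01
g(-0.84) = -4.28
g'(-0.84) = -4.03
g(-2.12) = 11.23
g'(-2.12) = -21.74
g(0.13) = -4.20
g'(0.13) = 3.31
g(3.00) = 3.30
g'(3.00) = -5.74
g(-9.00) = 875.70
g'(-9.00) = -273.58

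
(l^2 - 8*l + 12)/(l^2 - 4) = (l - 6)/(l + 2)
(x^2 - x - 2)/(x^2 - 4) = (x + 1)/(x + 2)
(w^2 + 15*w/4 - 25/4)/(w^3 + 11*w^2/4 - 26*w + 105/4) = (w + 5)/(w^2 + 4*w - 21)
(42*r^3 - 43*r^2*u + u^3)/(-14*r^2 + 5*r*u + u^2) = (-6*r^2 + 7*r*u - u^2)/(2*r - u)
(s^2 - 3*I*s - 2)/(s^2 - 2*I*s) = (s - I)/s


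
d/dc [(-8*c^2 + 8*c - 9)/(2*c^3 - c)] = (16*c^4 - 32*c^3 + 62*c^2 - 9)/(4*c^6 - 4*c^4 + c^2)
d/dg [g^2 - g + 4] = 2*g - 1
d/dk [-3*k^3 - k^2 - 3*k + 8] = -9*k^2 - 2*k - 3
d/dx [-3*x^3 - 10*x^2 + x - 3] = -9*x^2 - 20*x + 1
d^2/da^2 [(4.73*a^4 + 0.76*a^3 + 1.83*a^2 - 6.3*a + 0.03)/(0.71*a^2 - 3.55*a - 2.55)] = (4.768786*a^6 - 71.53179*a^5 + 306.27696*a^4 + 709.87433*a^3 + 430.331328*a^2 - 39.23919*a + 138.72543)/(0.357911*a^6 - 5.368665*a^5 + 22.98696*a^4 - 6.175225*a^3 - 82.5588*a^2 - 69.251625*a - 16.581375)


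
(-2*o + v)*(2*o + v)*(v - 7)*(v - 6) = -4*o^2*v^2 + 52*o^2*v - 168*o^2 + v^4 - 13*v^3 + 42*v^2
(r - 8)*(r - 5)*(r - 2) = r^3 - 15*r^2 + 66*r - 80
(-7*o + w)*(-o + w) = 7*o^2 - 8*o*w + w^2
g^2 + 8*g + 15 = (g + 3)*(g + 5)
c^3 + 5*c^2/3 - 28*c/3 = c*(c - 7/3)*(c + 4)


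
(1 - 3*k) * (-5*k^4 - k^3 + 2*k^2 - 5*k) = 15*k^5 - 2*k^4 - 7*k^3 + 17*k^2 - 5*k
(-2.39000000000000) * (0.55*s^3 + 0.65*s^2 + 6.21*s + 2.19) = -1.3145*s^3 - 1.5535*s^2 - 14.8419*s - 5.2341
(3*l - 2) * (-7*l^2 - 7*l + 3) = -21*l^3 - 7*l^2 + 23*l - 6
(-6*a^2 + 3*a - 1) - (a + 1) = -6*a^2 + 2*a - 2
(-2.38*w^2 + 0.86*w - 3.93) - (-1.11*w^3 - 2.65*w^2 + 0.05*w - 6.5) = 1.11*w^3 + 0.27*w^2 + 0.81*w + 2.57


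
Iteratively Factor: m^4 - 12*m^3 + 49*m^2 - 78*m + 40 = (m - 5)*(m^3 - 7*m^2 + 14*m - 8) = (m - 5)*(m - 1)*(m^2 - 6*m + 8) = (m - 5)*(m - 2)*(m - 1)*(m - 4)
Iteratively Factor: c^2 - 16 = (c + 4)*(c - 4)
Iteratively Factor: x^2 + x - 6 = (x + 3)*(x - 2)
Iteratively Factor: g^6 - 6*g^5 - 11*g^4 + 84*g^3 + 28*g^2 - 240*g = (g - 2)*(g^5 - 4*g^4 - 19*g^3 + 46*g^2 + 120*g) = (g - 5)*(g - 2)*(g^4 + g^3 - 14*g^2 - 24*g) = g*(g - 5)*(g - 2)*(g^3 + g^2 - 14*g - 24) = g*(g - 5)*(g - 4)*(g - 2)*(g^2 + 5*g + 6) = g*(g - 5)*(g - 4)*(g - 2)*(g + 2)*(g + 3)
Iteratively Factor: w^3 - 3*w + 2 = (w - 1)*(w^2 + w - 2) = (w - 1)*(w + 2)*(w - 1)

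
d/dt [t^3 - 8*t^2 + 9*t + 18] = 3*t^2 - 16*t + 9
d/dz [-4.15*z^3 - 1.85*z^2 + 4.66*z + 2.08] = -12.45*z^2 - 3.7*z + 4.66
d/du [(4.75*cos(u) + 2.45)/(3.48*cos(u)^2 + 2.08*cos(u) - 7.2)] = (16.53*cos(u)^2 + 17.052*cos(u) + 39.296)*sin(u)/(12.1104*cos(u)^4 + 14.4768*cos(u)^3 - 45.7856*cos(u)^2 - 29.952*cos(u) + 51.84)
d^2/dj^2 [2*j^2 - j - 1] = 4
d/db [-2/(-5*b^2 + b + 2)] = 2*(1 - 10*b)/(-5*b^2 + b + 2)^2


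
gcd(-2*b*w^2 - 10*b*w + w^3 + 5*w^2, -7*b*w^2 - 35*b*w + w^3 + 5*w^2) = w^2 + 5*w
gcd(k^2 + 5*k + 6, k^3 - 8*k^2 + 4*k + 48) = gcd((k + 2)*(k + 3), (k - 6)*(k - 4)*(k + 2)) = k + 2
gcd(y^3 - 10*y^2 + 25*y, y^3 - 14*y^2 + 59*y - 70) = y - 5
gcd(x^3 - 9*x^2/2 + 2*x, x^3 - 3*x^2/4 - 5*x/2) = x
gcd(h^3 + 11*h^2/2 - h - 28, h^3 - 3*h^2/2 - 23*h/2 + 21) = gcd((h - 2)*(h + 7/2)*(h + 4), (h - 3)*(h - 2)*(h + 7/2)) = h^2 + 3*h/2 - 7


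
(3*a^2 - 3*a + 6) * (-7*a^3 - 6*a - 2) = -21*a^5 + 21*a^4 - 60*a^3 + 12*a^2 - 30*a - 12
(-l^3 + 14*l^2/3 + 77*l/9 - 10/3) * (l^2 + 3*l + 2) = -l^5 + 5*l^4/3 + 185*l^3/9 + 95*l^2/3 + 64*l/9 - 20/3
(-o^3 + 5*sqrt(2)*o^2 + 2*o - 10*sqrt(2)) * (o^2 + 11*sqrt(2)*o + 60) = -o^5 - 6*sqrt(2)*o^4 + 52*o^3 + 312*sqrt(2)*o^2 - 100*o - 600*sqrt(2)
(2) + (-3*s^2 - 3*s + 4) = -3*s^2 - 3*s + 6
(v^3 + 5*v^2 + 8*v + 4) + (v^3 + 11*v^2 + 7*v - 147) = 2*v^3 + 16*v^2 + 15*v - 143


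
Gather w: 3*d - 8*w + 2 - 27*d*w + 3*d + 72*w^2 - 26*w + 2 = 6*d + 72*w^2 + w*(-27*d - 34) + 4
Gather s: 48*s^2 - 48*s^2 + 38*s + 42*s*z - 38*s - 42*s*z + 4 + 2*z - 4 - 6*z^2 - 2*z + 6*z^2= 0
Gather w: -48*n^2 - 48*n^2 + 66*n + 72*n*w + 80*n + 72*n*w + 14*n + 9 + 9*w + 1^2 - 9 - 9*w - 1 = -96*n^2 + 144*n*w + 160*n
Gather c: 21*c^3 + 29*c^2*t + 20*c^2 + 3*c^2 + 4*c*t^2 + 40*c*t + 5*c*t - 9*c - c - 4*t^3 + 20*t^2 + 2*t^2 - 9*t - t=21*c^3 + c^2*(29*t + 23) + c*(4*t^2 + 45*t - 10) - 4*t^3 + 22*t^2 - 10*t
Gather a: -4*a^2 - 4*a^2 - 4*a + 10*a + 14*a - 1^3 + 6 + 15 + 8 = -8*a^2 + 20*a + 28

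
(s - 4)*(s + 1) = s^2 - 3*s - 4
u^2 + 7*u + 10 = (u + 2)*(u + 5)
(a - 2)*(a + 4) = a^2 + 2*a - 8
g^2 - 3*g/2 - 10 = (g - 4)*(g + 5/2)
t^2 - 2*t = t*(t - 2)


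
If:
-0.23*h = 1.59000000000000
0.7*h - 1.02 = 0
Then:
No Solution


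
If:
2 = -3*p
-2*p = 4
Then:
No Solution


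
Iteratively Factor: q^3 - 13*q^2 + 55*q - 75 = (q - 5)*(q^2 - 8*q + 15) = (q - 5)^2*(q - 3)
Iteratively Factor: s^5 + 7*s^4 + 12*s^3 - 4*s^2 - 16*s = (s)*(s^4 + 7*s^3 + 12*s^2 - 4*s - 16) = s*(s + 2)*(s^3 + 5*s^2 + 2*s - 8) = s*(s + 2)^2*(s^2 + 3*s - 4) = s*(s - 1)*(s + 2)^2*(s + 4)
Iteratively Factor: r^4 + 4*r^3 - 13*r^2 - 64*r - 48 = (r + 4)*(r^3 - 13*r - 12) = (r + 1)*(r + 4)*(r^2 - r - 12) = (r - 4)*(r + 1)*(r + 4)*(r + 3)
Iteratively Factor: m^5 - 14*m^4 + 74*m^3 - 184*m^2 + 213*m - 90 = (m - 3)*(m^4 - 11*m^3 + 41*m^2 - 61*m + 30) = (m - 3)*(m - 1)*(m^3 - 10*m^2 + 31*m - 30) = (m - 5)*(m - 3)*(m - 1)*(m^2 - 5*m + 6) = (m - 5)*(m - 3)^2*(m - 1)*(m - 2)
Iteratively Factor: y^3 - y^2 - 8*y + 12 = (y - 2)*(y^2 + y - 6) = (y - 2)*(y + 3)*(y - 2)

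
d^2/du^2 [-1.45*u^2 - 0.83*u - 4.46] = -2.90000000000000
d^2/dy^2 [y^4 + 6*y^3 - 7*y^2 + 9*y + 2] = 12*y^2 + 36*y - 14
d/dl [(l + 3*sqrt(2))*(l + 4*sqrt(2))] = 2*l + 7*sqrt(2)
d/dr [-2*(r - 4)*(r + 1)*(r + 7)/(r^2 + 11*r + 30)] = 2*(-r^4 - 22*r^3 - 159*r^2 - 296*r + 442)/(r^4 + 22*r^3 + 181*r^2 + 660*r + 900)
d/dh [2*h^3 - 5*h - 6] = 6*h^2 - 5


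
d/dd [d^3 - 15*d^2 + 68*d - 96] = 3*d^2 - 30*d + 68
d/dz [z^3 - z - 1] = 3*z^2 - 1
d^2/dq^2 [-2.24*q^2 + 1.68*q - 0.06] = -4.48000000000000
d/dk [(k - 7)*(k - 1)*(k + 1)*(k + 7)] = 4*k*(k^2 - 25)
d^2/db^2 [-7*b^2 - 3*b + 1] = -14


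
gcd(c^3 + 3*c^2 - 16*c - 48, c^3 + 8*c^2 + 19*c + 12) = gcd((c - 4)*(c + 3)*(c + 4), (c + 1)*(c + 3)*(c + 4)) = c^2 + 7*c + 12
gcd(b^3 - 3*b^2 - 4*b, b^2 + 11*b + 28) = 1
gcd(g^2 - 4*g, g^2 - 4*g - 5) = 1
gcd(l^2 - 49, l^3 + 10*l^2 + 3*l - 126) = l + 7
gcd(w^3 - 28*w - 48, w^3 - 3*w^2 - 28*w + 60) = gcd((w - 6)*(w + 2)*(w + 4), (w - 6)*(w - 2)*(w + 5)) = w - 6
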